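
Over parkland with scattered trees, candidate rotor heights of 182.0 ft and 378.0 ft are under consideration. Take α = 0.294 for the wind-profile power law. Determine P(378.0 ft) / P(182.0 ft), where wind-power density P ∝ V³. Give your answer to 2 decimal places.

1.91

Speed ratio: V_B/V_A = (z_B/z_A)^α = (378.0/182.0)^0.294 = (2.0769)^0.294 = 1.23971
Power-density ratio: P_B/P_A = (V_B/V_A)³ = (1.23971)³ = 1.90531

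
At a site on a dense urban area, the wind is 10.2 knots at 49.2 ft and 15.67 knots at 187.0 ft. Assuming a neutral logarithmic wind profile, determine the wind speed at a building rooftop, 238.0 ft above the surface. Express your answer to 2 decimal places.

Log law: V ∝ ln(z/z₀). From the pair, with r = V₁/V₂ = 0.65093,
ln z₀ = (ln z₁ − r·ln z₂)/(1 − r) = (3.8959 − 0.65093×5.2311)/0.34907 = 1.4061 → z₀ = 4.080 ft
V₃ = V₁ · ln(z₃/z₀)/ln(z₁/z₀) = 10.2 × 4.0662/2.4898 = 16.6580 knots

16.66 knots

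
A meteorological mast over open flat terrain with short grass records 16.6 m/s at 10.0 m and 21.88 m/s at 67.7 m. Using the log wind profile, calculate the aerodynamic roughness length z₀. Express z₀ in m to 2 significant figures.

z₀ ≈ 0.024 m

Log law: V(z) ∝ ln(z/z₀). With r = V₁/V₂ = 16.6/21.88 = 0.75868,
r · ln(z₂/z₀) = ln(z₁/z₀) ⇒ ln z₀ = (ln z₁ − r·ln z₂)/(1 − r)
ln z₀ = (2.30259 − 0.75868×4.21509) / 0.24132 = -3.7102
z₀ = exp(-3.7102) = 0.02447 m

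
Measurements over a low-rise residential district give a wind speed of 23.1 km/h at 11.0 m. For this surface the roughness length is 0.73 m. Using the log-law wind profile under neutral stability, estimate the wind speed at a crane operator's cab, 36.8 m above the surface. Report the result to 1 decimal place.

33.4 km/h

Log law: V(z) ∝ ln(z/z₀), so V₂/V₁ = ln(z₂/z₀) / ln(z₁/z₀).
ln(36.8/0.73) = 3.9202, ln(11.0/0.73) = 2.7126
V₂ = 23.1 × 3.9202/2.7126 = 23.1 × 1.4452 = 33.3837 km/h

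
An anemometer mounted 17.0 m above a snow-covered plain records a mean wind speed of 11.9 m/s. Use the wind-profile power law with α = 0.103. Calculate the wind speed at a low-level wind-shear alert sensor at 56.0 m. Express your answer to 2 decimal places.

13.45 m/s

Power-law profile: V₂ = V₁ · (z₂/z₁)^α
V₂ = 11.9 × (56.0/17.0)^0.103 = 11.9 × (3.2941)^0.103
    = 11.9 × 1.1306 = 13.4547 m/s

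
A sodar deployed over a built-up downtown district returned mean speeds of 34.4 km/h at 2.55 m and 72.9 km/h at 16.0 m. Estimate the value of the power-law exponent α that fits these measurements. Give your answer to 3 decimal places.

α ≈ 0.409

Power law: V₂/V₁ = (z₂/z₁)^α ⇒ α = ln(V₂/V₁) / ln(z₂/z₁)
α = ln(72.9/34.4) / ln(16.0/2.55) = ln(2.1192) / ln(6.2745)
  = 0.75103 / 1.83650 = 0.40895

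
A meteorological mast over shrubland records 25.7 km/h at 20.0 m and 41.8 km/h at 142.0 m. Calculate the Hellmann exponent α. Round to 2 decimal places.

α ≈ 0.25

Power law: V₂/V₁ = (z₂/z₁)^α ⇒ α = ln(V₂/V₁) / ln(z₂/z₁)
α = ln(41.8/25.7) / ln(142.0/20.0) = ln(1.6265) / ln(7.1000)
  = 0.48641 / 1.96009 = 0.24815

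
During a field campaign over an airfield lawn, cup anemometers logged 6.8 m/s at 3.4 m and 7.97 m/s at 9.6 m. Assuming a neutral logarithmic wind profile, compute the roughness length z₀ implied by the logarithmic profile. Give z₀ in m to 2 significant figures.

Log law: V(z) ∝ ln(z/z₀). With r = V₁/V₂ = 6.8/7.97 = 0.85320,
r · ln(z₂/z₀) = ln(z₁/z₀) ⇒ ln z₀ = (ln z₁ − r·ln z₂)/(1 − r)
ln z₀ = (1.22378 − 0.85320×2.26176) / 0.14680 = -4.8090
z₀ = exp(-4.8090) = 0.008156 m

z₀ ≈ 0.0082 m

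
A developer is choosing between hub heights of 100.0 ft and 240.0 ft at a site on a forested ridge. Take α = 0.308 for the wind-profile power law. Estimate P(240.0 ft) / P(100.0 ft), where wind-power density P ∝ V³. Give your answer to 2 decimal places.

Speed ratio: V_B/V_A = (z_B/z_A)^α = (240.0/100.0)^0.308 = (2.4000)^0.308 = 1.30950
Power-density ratio: P_B/P_A = (V_B/V_A)³ = (1.30950)³ = 2.24551

2.25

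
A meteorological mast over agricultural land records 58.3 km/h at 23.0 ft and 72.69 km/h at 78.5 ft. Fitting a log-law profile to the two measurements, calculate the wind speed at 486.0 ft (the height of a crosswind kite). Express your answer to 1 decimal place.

94.1 km/h

Log law: V ∝ ln(z/z₀). From the pair, with r = V₁/V₂ = 0.80204,
ln z₀ = (ln z₁ − r·ln z₂)/(1 − r) = (3.1355 − 0.80204×4.3631)/0.19796 = -1.8381 → z₀ = 0.1591 ft
V₃ = V₁ · ln(z₃/z₀)/ln(z₁/z₀) = 58.3 × 8.0243/4.9735 = 94.0605 km/h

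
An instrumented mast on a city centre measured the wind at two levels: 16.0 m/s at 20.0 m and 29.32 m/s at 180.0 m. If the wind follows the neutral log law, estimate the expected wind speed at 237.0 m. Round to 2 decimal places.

Log law: V ∝ ln(z/z₀). From the pair, with r = V₁/V₂ = 0.54570,
ln z₀ = (ln z₁ − r·ln z₂)/(1 − r) = (2.9957 − 0.54570×5.1930)/0.45430 = 0.3564 → z₀ = 1.428 m
V₃ = V₁ · ln(z₃/z₀)/ln(z₁/z₀) = 16.0 × 5.1116/2.6393 = 30.9877 m/s

30.99 m/s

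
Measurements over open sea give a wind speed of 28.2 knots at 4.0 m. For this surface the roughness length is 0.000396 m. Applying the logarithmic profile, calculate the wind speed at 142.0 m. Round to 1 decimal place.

39.1 knots

Log law: V(z) ∝ ln(z/z₀), so V₂/V₁ = ln(z₂/z₀) / ln(z₁/z₀).
ln(142.0/0.000396) = 12.7899, ln(4.0/0.000396) = 9.2204
V₂ = 28.2 × 12.7899/9.2204 = 28.2 × 1.3871 = 39.1172 knots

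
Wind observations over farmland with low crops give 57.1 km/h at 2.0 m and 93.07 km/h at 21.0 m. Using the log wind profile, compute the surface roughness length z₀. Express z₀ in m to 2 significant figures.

z₀ ≈ 0.048 m

Log law: V(z) ∝ ln(z/z₀). With r = V₁/V₂ = 57.1/93.07 = 0.61352,
r · ln(z₂/z₀) = ln(z₁/z₀) ⇒ ln z₀ = (ln z₁ − r·ln z₂)/(1 − r)
ln z₀ = (0.69315 − 0.61352×3.04452) / 0.38648 = -3.0395
z₀ = exp(-3.0395) = 0.04786 m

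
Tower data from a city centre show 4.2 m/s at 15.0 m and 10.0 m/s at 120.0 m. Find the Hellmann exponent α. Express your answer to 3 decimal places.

α ≈ 0.417

Power law: V₂/V₁ = (z₂/z₁)^α ⇒ α = ln(V₂/V₁) / ln(z₂/z₁)
α = ln(10.0/4.2) / ln(120.0/15.0) = ln(2.3810) / ln(8.0000)
  = 0.86750 / 2.07944 = 0.41718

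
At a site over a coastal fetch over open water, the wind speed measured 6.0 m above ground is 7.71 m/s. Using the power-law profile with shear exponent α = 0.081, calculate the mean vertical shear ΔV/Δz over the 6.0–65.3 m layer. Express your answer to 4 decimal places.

Power law: V₂ = V₁ · (z₂/z₁)^α = 7.71 × (10.8833)^0.081 = 9.3547 m/s
ΔV/Δz = (9.3547 − 7.71)/(65.3 − 6.0) = 1.6447/59.3000 = 0.02774 m/s/m

0.0277 m/s/m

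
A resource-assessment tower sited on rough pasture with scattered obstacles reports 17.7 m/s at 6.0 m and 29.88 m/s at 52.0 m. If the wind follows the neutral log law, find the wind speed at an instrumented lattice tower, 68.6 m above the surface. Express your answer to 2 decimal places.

31.44 m/s

Log law: V ∝ ln(z/z₀). From the pair, with r = V₁/V₂ = 0.59237,
ln z₀ = (ln z₁ − r·ln z₂)/(1 − r) = (1.7918 − 0.59237×3.9512)/0.40763 = -1.3464 → z₀ = 0.2602 m
V₃ = V₁ · ln(z₃/z₀)/ln(z₁/z₀) = 17.7 × 5.5747/3.1382 = 31.4426 m/s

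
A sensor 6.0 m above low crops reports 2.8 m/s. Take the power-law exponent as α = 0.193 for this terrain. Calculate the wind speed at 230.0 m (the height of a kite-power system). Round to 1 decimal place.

5.7 m/s

Power-law profile: V₂ = V₁ · (z₂/z₁)^α
V₂ = 2.8 × (230.0/6.0)^0.193 = 2.8 × (38.3333)^0.193
    = 2.8 × 2.0213 = 5.6596 m/s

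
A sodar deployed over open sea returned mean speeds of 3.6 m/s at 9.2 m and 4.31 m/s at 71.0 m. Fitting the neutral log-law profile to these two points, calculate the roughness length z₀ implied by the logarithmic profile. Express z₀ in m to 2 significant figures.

z₀ ≈ 0.00029 m

Log law: V(z) ∝ ln(z/z₀). With r = V₁/V₂ = 3.6/4.31 = 0.83527,
r · ln(z₂/z₀) = ln(z₁/z₀) ⇒ ln z₀ = (ln z₁ − r·ln z₂)/(1 − r)
ln z₀ = (2.21920 − 0.83527×4.26268) / 0.16473 = -8.1421
z₀ = exp(-8.1421) = 0.0002910 m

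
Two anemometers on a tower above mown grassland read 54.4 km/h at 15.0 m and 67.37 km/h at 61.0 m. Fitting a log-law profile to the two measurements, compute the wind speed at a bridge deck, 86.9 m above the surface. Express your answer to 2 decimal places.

Log law: V ∝ ln(z/z₀). From the pair, with r = V₁/V₂ = 0.80748,
ln z₀ = (ln z₁ − r·ln z₂)/(1 − r) = (2.7081 − 0.80748×4.1109)/0.19252 = -3.1758 → z₀ = 0.04176 m
V₃ = V₁ · ln(z₃/z₀)/ln(z₁/z₀) = 54.4 × 7.6406/5.8839 = 70.6419 km/h

70.64 km/h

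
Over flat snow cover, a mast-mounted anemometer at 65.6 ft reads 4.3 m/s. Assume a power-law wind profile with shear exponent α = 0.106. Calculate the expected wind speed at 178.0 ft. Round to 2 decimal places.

4.78 m/s

Power-law profile: V₂ = V₁ · (z₂/z₁)^α
V₂ = 4.3 × (178.0/65.6)^0.106 = 4.3 × (2.7134)^0.106
    = 4.3 × 1.1116 = 4.7799 m/s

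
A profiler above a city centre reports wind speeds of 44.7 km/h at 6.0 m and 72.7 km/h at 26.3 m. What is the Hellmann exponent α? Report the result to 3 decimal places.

α ≈ 0.329

Power law: V₂/V₁ = (z₂/z₁)^α ⇒ α = ln(V₂/V₁) / ln(z₂/z₁)
α = ln(72.7/44.7) / ln(26.3/6.0) = ln(1.6264) / ln(4.3833)
  = 0.48637 / 1.47781 = 0.32911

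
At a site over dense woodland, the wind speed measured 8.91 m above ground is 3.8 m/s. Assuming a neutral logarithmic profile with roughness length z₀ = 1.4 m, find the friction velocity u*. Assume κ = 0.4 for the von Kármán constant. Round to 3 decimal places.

Log law: V(z) = (u*/κ) · ln(z/z₀) ⇒ u* = κ · V / ln(z/z₀)
u* = 0.4 × 3.8 / ln(8.91/1.4) = 0.4 × 3.8 / 1.8507
   = 1.5200 / 1.8507 = 0.8213 m/s

u* ≈ 0.821 m/s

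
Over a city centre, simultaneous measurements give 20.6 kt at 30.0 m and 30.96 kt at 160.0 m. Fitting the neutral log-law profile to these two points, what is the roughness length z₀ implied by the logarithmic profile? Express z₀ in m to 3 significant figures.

z₀ ≈ 1.08 m

Log law: V(z) ∝ ln(z/z₀). With r = V₁/V₂ = 20.6/30.96 = 0.66537,
r · ln(z₂/z₀) = ln(z₁/z₀) ⇒ ln z₀ = (ln z₁ − r·ln z₂)/(1 − r)
ln z₀ = (3.40120 − 0.66537×5.07517) / 0.33463 = 0.0726
z₀ = exp(0.0726) = 1.075 m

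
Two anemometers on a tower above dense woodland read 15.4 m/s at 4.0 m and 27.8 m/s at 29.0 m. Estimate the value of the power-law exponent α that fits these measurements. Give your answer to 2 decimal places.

Power law: V₂/V₁ = (z₂/z₁)^α ⇒ α = ln(V₂/V₁) / ln(z₂/z₁)
α = ln(27.8/15.4) / ln(29.0/4.0) = ln(1.8052) / ln(7.2500)
  = 0.59067 / 1.98100 = 0.29817

α ≈ 0.30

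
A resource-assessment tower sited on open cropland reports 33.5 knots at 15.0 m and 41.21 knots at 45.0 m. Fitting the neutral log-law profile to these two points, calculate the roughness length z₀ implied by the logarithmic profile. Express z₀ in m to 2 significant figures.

z₀ ≈ 0.13 m

Log law: V(z) ∝ ln(z/z₀). With r = V₁/V₂ = 33.5/41.21 = 0.81291,
r · ln(z₂/z₀) = ln(z₁/z₀) ⇒ ln z₀ = (ln z₁ − r·ln z₂)/(1 − r)
ln z₀ = (2.70805 − 0.81291×3.80666) / 0.18709 = -2.0654
z₀ = exp(-2.0654) = 0.1268 m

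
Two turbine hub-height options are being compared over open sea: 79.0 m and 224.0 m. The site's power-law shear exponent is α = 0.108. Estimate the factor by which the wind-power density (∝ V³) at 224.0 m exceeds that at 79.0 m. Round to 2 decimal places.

Speed ratio: V_B/V_A = (z_B/z_A)^α = (224.0/79.0)^0.108 = (2.8354)^0.108 = 1.11914
Power-density ratio: P_B/P_A = (V_B/V_A)³ = (1.11914)³ = 1.40168

1.40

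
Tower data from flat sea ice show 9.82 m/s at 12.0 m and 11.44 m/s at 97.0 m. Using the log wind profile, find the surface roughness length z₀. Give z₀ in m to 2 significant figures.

z₀ ≈ 0.000038 m

Log law: V(z) ∝ ln(z/z₀). With r = V₁/V₂ = 9.82/11.44 = 0.85839,
r · ln(z₂/z₀) = ln(z₁/z₀) ⇒ ln z₀ = (ln z₁ − r·ln z₂)/(1 − r)
ln z₀ = (2.48491 − 0.85839×4.57471) / 0.14161 = -10.1829
z₀ = exp(-10.1829) = 0.00003781 m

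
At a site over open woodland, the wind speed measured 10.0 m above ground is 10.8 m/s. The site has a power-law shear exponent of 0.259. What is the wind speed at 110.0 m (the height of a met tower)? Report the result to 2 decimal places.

20.10 m/s

Power-law profile: V₂ = V₁ · (z₂/z₁)^α
V₂ = 10.8 × (110.0/10.0)^0.259 = 10.8 × (11.0000)^0.259
    = 10.8 × 1.8609 = 20.0976 m/s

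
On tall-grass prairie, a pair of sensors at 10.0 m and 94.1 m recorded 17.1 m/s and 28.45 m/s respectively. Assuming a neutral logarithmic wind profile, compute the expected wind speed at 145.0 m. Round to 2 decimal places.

30.64 m/s

Log law: V ∝ ln(z/z₀). From the pair, with r = V₁/V₂ = 0.60105,
ln z₀ = (ln z₁ − r·ln z₂)/(1 − r) = (2.3026 − 0.60105×4.5444)/0.39895 = -1.0749 → z₀ = 0.3413 m
V₃ = V₁ · ln(z₃/z₀)/ln(z₁/z₀) = 17.1 × 6.0516/3.3775 = 30.6391 m/s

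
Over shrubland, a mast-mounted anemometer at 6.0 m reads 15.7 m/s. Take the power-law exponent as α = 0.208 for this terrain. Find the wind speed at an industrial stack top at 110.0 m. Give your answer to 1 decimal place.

Power-law profile: V₂ = V₁ · (z₂/z₁)^α
V₂ = 15.7 × (110.0/6.0)^0.208 = 15.7 × (18.3333)^0.208
    = 15.7 × 1.8313 = 28.7511 m/s

28.8 m/s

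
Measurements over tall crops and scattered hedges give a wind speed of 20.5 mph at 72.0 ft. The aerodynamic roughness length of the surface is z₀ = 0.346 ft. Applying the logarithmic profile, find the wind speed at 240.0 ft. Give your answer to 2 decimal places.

Log law: V(z) ∝ ln(z/z₀), so V₂/V₁ = ln(z₂/z₀) / ln(z₁/z₀).
ln(240.0/0.346) = 6.5420, ln(72.0/0.346) = 5.3380
V₂ = 20.5 × 6.5420/5.3380 = 20.5 × 1.2255 = 25.1237 mph

25.12 mph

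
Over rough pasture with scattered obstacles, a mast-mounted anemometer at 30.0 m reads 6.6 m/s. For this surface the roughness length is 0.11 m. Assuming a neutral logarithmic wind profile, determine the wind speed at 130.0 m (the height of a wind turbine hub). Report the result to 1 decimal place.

Log law: V(z) ∝ ln(z/z₀), so V₂/V₁ = ln(z₂/z₀) / ln(z₁/z₀).
ln(130.0/0.11) = 7.0748, ln(30.0/0.11) = 5.6085
V₂ = 6.6 × 7.0748/5.6085 = 6.6 × 1.2615 = 8.3256 m/s

8.3 m/s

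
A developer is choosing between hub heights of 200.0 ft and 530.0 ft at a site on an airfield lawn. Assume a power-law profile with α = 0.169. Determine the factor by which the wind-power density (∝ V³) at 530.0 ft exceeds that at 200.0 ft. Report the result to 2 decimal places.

1.64

Speed ratio: V_B/V_A = (z_B/z_A)^α = (530.0/200.0)^0.169 = (2.6500)^0.169 = 1.17904
Power-density ratio: P_B/P_A = (V_B/V_A)³ = (1.17904)³ = 1.63903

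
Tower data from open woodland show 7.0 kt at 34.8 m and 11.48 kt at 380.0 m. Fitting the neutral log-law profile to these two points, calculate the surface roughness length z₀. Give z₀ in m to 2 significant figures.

z₀ ≈ 0.83 m

Log law: V(z) ∝ ln(z/z₀). With r = V₁/V₂ = 7.0/11.48 = 0.60976,
r · ln(z₂/z₀) = ln(z₁/z₀) ⇒ ln z₀ = (ln z₁ − r·ln z₂)/(1 − r)
ln z₀ = (3.54962 − 0.60976×5.94017) / 0.39024 = -0.1856
z₀ = exp(-0.1856) = 0.8306 m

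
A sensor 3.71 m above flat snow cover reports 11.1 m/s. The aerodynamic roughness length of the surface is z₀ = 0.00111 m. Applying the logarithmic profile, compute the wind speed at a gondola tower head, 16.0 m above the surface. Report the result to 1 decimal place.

Log law: V(z) ∝ ln(z/z₀), so V₂/V₁ = ln(z₂/z₀) / ln(z₁/z₀).
ln(16.0/0.00111) = 9.5760, ln(3.71/0.00111) = 8.1144
V₂ = 11.1 × 9.5760/8.1144 = 11.1 × 1.1801 = 13.0993 m/s

13.1 m/s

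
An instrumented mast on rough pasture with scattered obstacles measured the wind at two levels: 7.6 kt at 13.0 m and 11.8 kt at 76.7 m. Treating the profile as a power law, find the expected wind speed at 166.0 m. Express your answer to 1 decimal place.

14.3 kt

First find α: α = ln(V₂/V₁)/ln(z₂/z₁) = ln(11.8/7.6)/ln(76.7/13.0) = 0.43995/1.77495 = 0.2479
Extrapolate from 76.7 m to 166.0 m: V₃ = 11.8 × (166.0/76.7)^0.2479 = 11.8 × 1.2109 = 14.2888 kt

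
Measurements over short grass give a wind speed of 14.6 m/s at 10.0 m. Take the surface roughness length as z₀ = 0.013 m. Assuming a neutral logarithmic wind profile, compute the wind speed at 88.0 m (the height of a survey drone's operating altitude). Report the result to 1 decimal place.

19.4 m/s

Log law: V(z) ∝ ln(z/z₀), so V₂/V₁ = ln(z₂/z₀) / ln(z₁/z₀).
ln(88.0/0.013) = 8.8201, ln(10.0/0.013) = 6.6454
V₂ = 14.6 × 8.8201/6.6454 = 14.6 × 1.3273 = 19.3780 m/s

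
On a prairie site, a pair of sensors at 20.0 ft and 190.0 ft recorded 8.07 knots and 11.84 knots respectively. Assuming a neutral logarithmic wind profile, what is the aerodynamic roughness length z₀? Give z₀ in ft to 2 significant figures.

z₀ ≈ 0.16 ft

Log law: V(z) ∝ ln(z/z₀). With r = V₁/V₂ = 8.07/11.84 = 0.68159,
r · ln(z₂/z₀) = ln(z₁/z₀) ⇒ ln z₀ = (ln z₁ − r·ln z₂)/(1 − r)
ln z₀ = (2.99573 − 0.68159×5.24702) / 0.31841 = -1.8233
z₀ = exp(-1.8233) = 0.1615 ft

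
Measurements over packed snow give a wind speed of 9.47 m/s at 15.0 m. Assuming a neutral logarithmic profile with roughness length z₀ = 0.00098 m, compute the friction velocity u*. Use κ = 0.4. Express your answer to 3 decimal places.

u* ≈ 0.393 m/s

Log law: V(z) = (u*/κ) · ln(z/z₀) ⇒ u* = κ · V / ln(z/z₀)
u* = 0.4 × 9.47 / ln(15.0/0.00098) = 0.4 × 9.47 / 9.6360
   = 3.7880 / 9.6360 = 0.3931 m/s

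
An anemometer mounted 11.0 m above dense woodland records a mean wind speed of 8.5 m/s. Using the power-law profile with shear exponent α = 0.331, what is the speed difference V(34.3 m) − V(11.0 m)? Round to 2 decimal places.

3.89 m/s

Power law: V₂ = V₁ · (z₂/z₁)^α = 8.5 × (3.1182)^0.331 = 12.3851 m/s
ΔV = 12.3851 − 8.5 = 3.8851 m/s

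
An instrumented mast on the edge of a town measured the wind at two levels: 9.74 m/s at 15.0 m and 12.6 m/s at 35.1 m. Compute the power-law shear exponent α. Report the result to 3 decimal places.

Power law: V₂/V₁ = (z₂/z₁)^α ⇒ α = ln(V₂/V₁) / ln(z₂/z₁)
α = ln(12.6/9.74) / ln(35.1/15.0) = ln(1.2936) / ln(2.3400)
  = 0.25746 / 0.85015 = 0.30284

α ≈ 0.303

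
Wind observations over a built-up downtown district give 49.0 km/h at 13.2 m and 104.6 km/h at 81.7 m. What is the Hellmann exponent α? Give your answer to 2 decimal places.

Power law: V₂/V₁ = (z₂/z₁)^α ⇒ α = ln(V₂/V₁) / ln(z₂/z₁)
α = ln(104.6/49.0) / ln(81.7/13.2) = ln(2.1347) / ln(6.1894)
  = 0.75832 / 1.82284 = 0.41601

α ≈ 0.42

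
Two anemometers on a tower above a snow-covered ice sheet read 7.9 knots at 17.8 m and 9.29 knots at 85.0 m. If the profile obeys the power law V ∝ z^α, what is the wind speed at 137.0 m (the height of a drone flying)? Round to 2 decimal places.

9.76 knots

First find α: α = ln(V₂/V₁)/ln(z₂/z₁) = ln(9.29/7.9)/ln(85.0/17.8) = 0.16208/1.56345 = 0.1037
Extrapolate from 85.0 m to 137.0 m: V₃ = 9.29 × (137.0/85.0)^0.1037 = 9.29 × 1.0507 = 9.7613 knots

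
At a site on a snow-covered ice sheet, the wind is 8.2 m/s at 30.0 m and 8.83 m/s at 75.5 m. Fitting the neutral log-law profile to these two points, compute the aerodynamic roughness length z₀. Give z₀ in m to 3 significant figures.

Log law: V(z) ∝ ln(z/z₀). With r = V₁/V₂ = 8.2/8.83 = 0.92865,
r · ln(z₂/z₀) = ln(z₁/z₀) ⇒ ln z₀ = (ln z₁ − r·ln z₂)/(1 − r)
ln z₀ = (3.40120 − 0.92865×4.32413) / 0.07135 = -8.6116
z₀ = exp(-8.6116) = 0.0001820 m

z₀ ≈ 0.000182 m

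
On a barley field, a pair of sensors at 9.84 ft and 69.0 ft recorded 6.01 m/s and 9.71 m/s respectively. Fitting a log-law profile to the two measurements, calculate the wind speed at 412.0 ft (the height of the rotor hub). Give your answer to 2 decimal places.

Log law: V ∝ ln(z/z₀). From the pair, with r = V₁/V₂ = 0.61895,
ln z₀ = (ln z₁ − r·ln z₂)/(1 − r) = (2.2865 − 0.61895×4.2341)/0.38105 = -0.8772 → z₀ = 0.4160 ft
V₃ = V₁ · ln(z₃/z₀)/ln(z₁/z₀) = 6.01 × 6.8982/3.1636 = 13.1046 m/s

13.10 m/s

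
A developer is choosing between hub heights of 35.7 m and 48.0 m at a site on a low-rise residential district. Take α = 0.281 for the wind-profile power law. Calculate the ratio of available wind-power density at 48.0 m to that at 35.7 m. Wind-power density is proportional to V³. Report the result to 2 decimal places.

1.28

Speed ratio: V_B/V_A = (z_B/z_A)^α = (48.0/35.7)^0.281 = (1.3445)^0.281 = 1.08675
Power-density ratio: P_B/P_A = (V_B/V_A)³ = (1.08675)³ = 1.28347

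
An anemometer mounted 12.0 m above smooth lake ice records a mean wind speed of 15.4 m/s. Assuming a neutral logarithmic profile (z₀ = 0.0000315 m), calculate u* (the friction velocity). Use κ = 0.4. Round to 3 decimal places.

Log law: V(z) = (u*/κ) · ln(z/z₀) ⇒ u* = κ · V / ln(z/z₀)
u* = 0.4 × 15.4 / ln(12.0/0.0000315) = 0.4 × 15.4 / 12.8504
   = 6.1600 / 12.8504 = 0.4794 m/s

u* ≈ 0.479 m/s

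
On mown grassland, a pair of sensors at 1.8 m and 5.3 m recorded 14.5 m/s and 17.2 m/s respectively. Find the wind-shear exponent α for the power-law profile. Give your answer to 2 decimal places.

Power law: V₂/V₁ = (z₂/z₁)^α ⇒ α = ln(V₂/V₁) / ln(z₂/z₁)
α = ln(17.2/14.5) / ln(5.3/1.8) = ln(1.1862) / ln(2.9444)
  = 0.17076 / 1.07992 = 0.15812

α ≈ 0.16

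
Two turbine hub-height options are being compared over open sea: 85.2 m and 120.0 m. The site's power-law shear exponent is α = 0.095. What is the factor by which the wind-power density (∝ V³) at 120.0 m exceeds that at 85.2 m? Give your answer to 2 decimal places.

1.10

Speed ratio: V_B/V_A = (z_B/z_A)^α = (120.0/85.2)^0.095 = (1.4085)^0.095 = 1.03307
Power-density ratio: P_B/P_A = (V_B/V_A)³ = (1.03307)³ = 1.10253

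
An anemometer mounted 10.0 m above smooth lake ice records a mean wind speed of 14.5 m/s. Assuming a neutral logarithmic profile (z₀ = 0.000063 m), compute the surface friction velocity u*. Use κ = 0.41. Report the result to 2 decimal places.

Log law: V(z) = (u*/κ) · ln(z/z₀) ⇒ u* = κ · V / ln(z/z₀)
u* = 0.41 × 14.5 / ln(10.0/0.000063) = 0.41 × 14.5 / 11.9750
   = 5.9450 / 11.9750 = 0.4965 m/s

u* ≈ 0.50 m/s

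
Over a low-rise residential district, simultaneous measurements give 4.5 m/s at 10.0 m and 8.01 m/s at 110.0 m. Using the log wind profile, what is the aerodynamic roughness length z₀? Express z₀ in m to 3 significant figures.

z₀ ≈ 0.462 m

Log law: V(z) ∝ ln(z/z₀). With r = V₁/V₂ = 4.5/8.01 = 0.56180,
r · ln(z₂/z₀) = ln(z₁/z₀) ⇒ ln z₀ = (ln z₁ − r·ln z₂)/(1 − r)
ln z₀ = (2.30259 − 0.56180×4.70048) / 0.43820 = -0.7716
z₀ = exp(-0.7716) = 0.4623 m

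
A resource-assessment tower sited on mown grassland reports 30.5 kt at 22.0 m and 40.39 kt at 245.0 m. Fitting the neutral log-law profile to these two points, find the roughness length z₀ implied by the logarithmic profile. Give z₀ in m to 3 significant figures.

z₀ ≈ 0.0130 m

Log law: V(z) ∝ ln(z/z₀). With r = V₁/V₂ = 30.5/40.39 = 0.75514,
r · ln(z₂/z₀) = ln(z₁/z₀) ⇒ ln z₀ = (ln z₁ − r·ln z₂)/(1 − r)
ln z₀ = (3.09104 − 0.75514×5.50126) / 0.24486 = -4.3419
z₀ = exp(-4.3419) = 0.01301 m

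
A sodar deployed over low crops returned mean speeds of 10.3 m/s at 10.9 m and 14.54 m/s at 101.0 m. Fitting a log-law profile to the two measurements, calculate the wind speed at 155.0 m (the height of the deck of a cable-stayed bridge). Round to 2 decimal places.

15.36 m/s

Log law: V ∝ ln(z/z₀). From the pair, with r = V₁/V₂ = 0.70839,
ln z₀ = (ln z₁ − r·ln z₂)/(1 − r) = (2.3888 − 0.70839×4.6151)/0.29161 = -3.0196 → z₀ = 0.04882 m
V₃ = V₁ · ln(z₃/z₀)/ln(z₁/z₀) = 10.3 × 8.0630/5.4084 = 15.3557 m/s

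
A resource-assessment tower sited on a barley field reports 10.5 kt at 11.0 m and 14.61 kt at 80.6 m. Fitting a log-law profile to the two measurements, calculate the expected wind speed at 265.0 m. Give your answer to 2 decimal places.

17.07 kt

Log law: V ∝ ln(z/z₀). From the pair, with r = V₁/V₂ = 0.71869,
ln z₀ = (ln z₁ − r·ln z₂)/(1 − r) = (2.3979 − 0.71869×4.3895)/0.28131 = -2.6901 → z₀ = 0.06787 m
V₃ = V₁ · ln(z₃/z₀)/ln(z₁/z₀) = 10.5 × 8.2699/5.0880 = 17.0662 kt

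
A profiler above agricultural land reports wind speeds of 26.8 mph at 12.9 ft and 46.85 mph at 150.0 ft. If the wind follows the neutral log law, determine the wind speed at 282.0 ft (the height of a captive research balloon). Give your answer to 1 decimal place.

Log law: V ∝ ln(z/z₀). From the pair, with r = V₁/V₂ = 0.57204,
ln z₀ = (ln z₁ − r·ln z₂)/(1 − r) = (2.5572 − 0.57204×5.0106)/0.42796 = -0.7221 → z₀ = 0.4857 ft
V₃ = V₁ · ln(z₃/z₀)/ln(z₁/z₀) = 26.8 × 6.3640/3.2794 = 52.0089 mph

52.0 mph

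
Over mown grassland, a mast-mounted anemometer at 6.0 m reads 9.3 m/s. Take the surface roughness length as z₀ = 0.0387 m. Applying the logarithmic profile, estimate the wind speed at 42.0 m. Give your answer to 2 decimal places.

12.89 m/s

Log law: V(z) ∝ ln(z/z₀), so V₂/V₁ = ln(z₂/z₀) / ln(z₁/z₀).
ln(42.0/0.0387) = 6.9896, ln(6.0/0.0387) = 5.0437
V₂ = 9.3 × 6.9896/5.0437 = 9.3 × 1.3858 = 12.8881 m/s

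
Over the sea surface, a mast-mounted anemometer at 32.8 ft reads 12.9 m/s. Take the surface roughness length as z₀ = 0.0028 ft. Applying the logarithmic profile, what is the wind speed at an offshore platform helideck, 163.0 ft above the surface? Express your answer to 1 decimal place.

15.1 m/s

Log law: V(z) ∝ ln(z/z₀), so V₂/V₁ = ln(z₂/z₀) / ln(z₁/z₀).
ln(163.0/0.0028) = 10.9719, ln(32.8/0.0028) = 9.3686
V₂ = 12.9 × 10.9719/9.3686 = 12.9 × 1.1711 = 15.1077 m/s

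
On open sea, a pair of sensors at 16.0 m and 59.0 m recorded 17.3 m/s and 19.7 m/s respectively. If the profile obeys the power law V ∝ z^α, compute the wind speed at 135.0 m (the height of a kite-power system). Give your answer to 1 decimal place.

21.4 m/s

First find α: α = ln(V₂/V₁)/ln(z₂/z₁) = ln(19.7/17.3)/ln(59.0/16.0) = 0.12991/1.30495 = 0.0996
Extrapolate from 59.0 m to 135.0 m: V₃ = 19.7 × (135.0/59.0)^0.0996 = 19.7 × 1.0859 = 21.3921 m/s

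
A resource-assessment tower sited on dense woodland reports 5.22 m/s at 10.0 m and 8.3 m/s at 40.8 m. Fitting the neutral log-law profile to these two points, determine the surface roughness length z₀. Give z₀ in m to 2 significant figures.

Log law: V(z) ∝ ln(z/z₀). With r = V₁/V₂ = 5.22/8.3 = 0.62892,
r · ln(z₂/z₀) = ln(z₁/z₀) ⇒ ln z₀ = (ln z₁ − r·ln z₂)/(1 − r)
ln z₀ = (2.30259 − 0.62892×3.70868) / 0.37108 = -0.0805
z₀ = exp(-0.0805) = 0.9227 m

z₀ ≈ 0.92 m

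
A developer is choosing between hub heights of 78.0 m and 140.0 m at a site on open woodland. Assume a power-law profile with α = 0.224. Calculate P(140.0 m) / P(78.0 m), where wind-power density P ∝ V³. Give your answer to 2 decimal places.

Speed ratio: V_B/V_A = (z_B/z_A)^α = (140.0/78.0)^0.224 = (1.7949)^0.224 = 1.14000
Power-density ratio: P_B/P_A = (V_B/V_A)³ = (1.14000)³ = 1.48153

1.48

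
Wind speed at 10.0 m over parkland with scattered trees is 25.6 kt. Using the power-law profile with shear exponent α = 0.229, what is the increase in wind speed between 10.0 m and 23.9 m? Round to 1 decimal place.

Power law: V₂ = V₁ · (z₂/z₁)^α = 25.6 × (2.3900)^0.229 = 31.2531 kt
ΔV = 31.2531 − 25.6 = 5.6531 kt

5.7 kt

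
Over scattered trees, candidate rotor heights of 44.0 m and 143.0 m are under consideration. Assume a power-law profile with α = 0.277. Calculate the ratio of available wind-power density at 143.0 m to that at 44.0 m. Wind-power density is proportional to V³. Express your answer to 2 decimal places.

Speed ratio: V_B/V_A = (z_B/z_A)^α = (143.0/44.0)^0.277 = (3.2500)^0.277 = 1.38609
Power-density ratio: P_B/P_A = (V_B/V_A)³ = (1.38609)³ = 2.66302

2.66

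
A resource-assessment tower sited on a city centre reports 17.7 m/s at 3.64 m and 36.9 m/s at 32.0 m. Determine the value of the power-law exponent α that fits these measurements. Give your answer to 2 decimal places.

α ≈ 0.34

Power law: V₂/V₁ = (z₂/z₁)^α ⇒ α = ln(V₂/V₁) / ln(z₂/z₁)
α = ln(36.9/17.7) / ln(32.0/3.64) = ln(2.0847) / ln(8.7912)
  = 0.73465 / 2.17375 = 0.33796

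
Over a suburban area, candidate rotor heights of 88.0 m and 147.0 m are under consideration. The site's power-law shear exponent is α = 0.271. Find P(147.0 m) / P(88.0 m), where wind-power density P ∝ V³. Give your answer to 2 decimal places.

1.52

Speed ratio: V_B/V_A = (z_B/z_A)^α = (147.0/88.0)^0.271 = (1.6705)^0.271 = 1.14918
Power-density ratio: P_B/P_A = (V_B/V_A)³ = (1.14918)³ = 1.51763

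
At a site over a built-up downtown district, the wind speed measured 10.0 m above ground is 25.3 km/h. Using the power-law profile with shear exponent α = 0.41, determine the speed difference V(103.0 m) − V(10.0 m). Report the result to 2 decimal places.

40.52 km/h

Power law: V₂ = V₁ · (z₂/z₁)^α = 25.3 × (10.3000)^0.41 = 65.8239 km/h
ΔV = 65.8239 − 25.3 = 40.5239 km/h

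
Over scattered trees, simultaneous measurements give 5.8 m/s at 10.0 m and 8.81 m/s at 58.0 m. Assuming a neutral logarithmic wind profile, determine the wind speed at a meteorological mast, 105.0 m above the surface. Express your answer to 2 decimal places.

Log law: V ∝ ln(z/z₀). From the pair, with r = V₁/V₂ = 0.65834,
ln z₀ = (ln z₁ − r·ln z₂)/(1 − r) = (2.3026 − 0.65834×4.0604)/0.34166 = -1.0846 → z₀ = 0.3380 m
V₃ = V₁ · ln(z₃/z₀)/ln(z₁/z₀) = 5.8 × 5.7386/3.3872 = 9.8263 m/s

9.83 m/s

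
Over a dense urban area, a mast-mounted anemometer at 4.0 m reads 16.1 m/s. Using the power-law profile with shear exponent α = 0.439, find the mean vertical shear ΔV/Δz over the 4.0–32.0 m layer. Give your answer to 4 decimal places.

0.8576 m/s/m

Power law: V₂ = V₁ · (z₂/z₁)^α = 16.1 × (8.0000)^0.439 = 40.1127 m/s
ΔV/Δz = (40.1127 − 16.1)/(32.0 − 4.0) = 24.0127/28.0000 = 0.85760 m/s/m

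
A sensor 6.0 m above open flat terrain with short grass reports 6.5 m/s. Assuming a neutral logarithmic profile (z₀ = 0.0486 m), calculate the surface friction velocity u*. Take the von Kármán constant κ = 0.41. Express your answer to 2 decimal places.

Log law: V(z) = (u*/κ) · ln(z/z₀) ⇒ u* = κ · V / ln(z/z₀)
u* = 0.41 × 6.5 / ln(6.0/0.0486) = 0.41 × 6.5 / 4.8159
   = 2.6650 / 4.8159 = 0.5534 m/s

u* ≈ 0.55 m/s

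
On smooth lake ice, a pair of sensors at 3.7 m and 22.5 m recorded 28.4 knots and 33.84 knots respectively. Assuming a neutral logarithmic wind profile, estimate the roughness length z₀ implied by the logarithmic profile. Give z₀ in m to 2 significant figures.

Log law: V(z) ∝ ln(z/z₀). With r = V₁/V₂ = 28.4/33.84 = 0.83924,
r · ln(z₂/z₀) = ln(z₁/z₀) ⇒ ln z₀ = (ln z₁ − r·ln z₂)/(1 − r)
ln z₀ = (1.30833 − 0.83924×3.11352) / 0.16076 = -8.1158
z₀ = exp(-8.1158) = 0.0002988 m

z₀ ≈ 0.00030 m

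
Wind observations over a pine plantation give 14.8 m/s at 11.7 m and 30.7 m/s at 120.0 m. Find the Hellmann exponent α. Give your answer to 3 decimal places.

α ≈ 0.313

Power law: V₂/V₁ = (z₂/z₁)^α ⇒ α = ln(V₂/V₁) / ln(z₂/z₁)
α = ln(30.7/14.8) / ln(120.0/11.7) = ln(2.0743) / ln(10.2564)
  = 0.72964 / 2.32790 = 0.31343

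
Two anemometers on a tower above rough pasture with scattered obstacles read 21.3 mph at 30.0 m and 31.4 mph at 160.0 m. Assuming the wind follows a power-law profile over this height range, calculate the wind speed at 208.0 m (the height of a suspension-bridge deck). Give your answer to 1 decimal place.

First find α: α = ln(V₂/V₁)/ln(z₂/z₁) = ln(31.4/21.3)/ln(160.0/30.0) = 0.38810/1.67398 = 0.2318
Extrapolate from 160.0 m to 208.0 m: V₃ = 31.4 × (208.0/160.0)^0.2318 = 31.4 × 1.0627 = 33.3693 mph

33.4 mph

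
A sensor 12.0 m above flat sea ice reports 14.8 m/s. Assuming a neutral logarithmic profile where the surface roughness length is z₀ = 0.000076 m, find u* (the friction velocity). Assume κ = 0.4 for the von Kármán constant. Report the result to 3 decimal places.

u* ≈ 0.495 m/s

Log law: V(z) = (u*/κ) · ln(z/z₀) ⇒ u* = κ · V / ln(z/z₀)
u* = 0.4 × 14.8 / ln(12.0/0.000076) = 0.4 × 14.8 / 11.9697
   = 5.9200 / 11.9697 = 0.4946 m/s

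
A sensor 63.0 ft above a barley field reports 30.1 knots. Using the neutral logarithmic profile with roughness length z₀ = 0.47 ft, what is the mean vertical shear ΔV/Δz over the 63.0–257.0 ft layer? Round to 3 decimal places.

Log law: V₂ = V₁ · ln(z₂/z₀)/ln(z₁/z₀) = 30.1 × 6.3041/4.8982 = 38.7397 knots
ΔV/Δz = (38.7397 − 30.1)/(257.0 − 63.0) = 8.6397/194.0000 = 0.04453 knots/ft

0.045 knots/ft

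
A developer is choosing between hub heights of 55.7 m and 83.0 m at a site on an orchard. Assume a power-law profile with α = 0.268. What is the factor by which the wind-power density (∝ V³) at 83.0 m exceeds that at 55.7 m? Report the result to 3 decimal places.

1.378

Speed ratio: V_B/V_A = (z_B/z_A)^α = (83.0/55.7)^0.268 = (1.4901)^0.268 = 1.11282
Power-density ratio: P_B/P_A = (V_B/V_A)³ = (1.11282)³ = 1.37807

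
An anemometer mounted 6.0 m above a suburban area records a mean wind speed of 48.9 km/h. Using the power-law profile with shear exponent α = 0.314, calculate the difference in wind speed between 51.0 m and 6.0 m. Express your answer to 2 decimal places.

Power law: V₂ = V₁ · (z₂/z₁)^α = 48.9 × (8.5000)^0.314 = 95.7517 km/h
ΔV = 95.7517 − 48.9 = 46.8517 km/h

46.85 km/h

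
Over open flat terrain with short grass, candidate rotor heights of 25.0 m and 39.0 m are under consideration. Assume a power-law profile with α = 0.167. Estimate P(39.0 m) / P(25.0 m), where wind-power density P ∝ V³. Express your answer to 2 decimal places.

Speed ratio: V_B/V_A = (z_B/z_A)^α = (39.0/25.0)^0.167 = (1.5600)^0.167 = 1.07709
Power-density ratio: P_B/P_A = (V_B/V_A)³ = (1.07709)³ = 1.24956

1.25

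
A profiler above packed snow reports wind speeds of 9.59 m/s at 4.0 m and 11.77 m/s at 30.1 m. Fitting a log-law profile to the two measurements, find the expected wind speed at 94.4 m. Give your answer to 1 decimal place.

13.0 m/s

Log law: V ∝ ln(z/z₀). From the pair, with r = V₁/V₂ = 0.81478,
ln z₀ = (ln z₁ − r·ln z₂)/(1 − r) = (1.3863 − 0.81478×3.4045)/0.18522 = -7.4921 → z₀ = 0.0005575 m
V₃ = V₁ · ln(z₃/z₀)/ln(z₁/z₀) = 9.59 × 12.0396/8.8784 = 13.0046 m/s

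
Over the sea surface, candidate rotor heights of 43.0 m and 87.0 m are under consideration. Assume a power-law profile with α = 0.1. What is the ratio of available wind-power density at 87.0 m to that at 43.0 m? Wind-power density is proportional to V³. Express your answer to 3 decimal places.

1.235

Speed ratio: V_B/V_A = (z_B/z_A)^α = (87.0/43.0)^0.1 = (2.0233)^0.1 = 1.07301
Power-density ratio: P_B/P_A = (V_B/V_A)³ = (1.07301)³ = 1.23542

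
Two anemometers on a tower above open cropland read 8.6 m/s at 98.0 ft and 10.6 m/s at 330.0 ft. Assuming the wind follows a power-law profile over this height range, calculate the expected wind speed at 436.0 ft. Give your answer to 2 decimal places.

First find α: α = ln(V₂/V₁)/ln(z₂/z₁) = ln(10.6/8.6)/ln(330.0/98.0) = 0.20909/1.21413 = 0.1722
Extrapolate from 330.0 ft to 436.0 ft: V₃ = 10.6 × (436.0/330.0)^0.1722 = 10.6 × 1.0491 = 11.1209 m/s

11.12 m/s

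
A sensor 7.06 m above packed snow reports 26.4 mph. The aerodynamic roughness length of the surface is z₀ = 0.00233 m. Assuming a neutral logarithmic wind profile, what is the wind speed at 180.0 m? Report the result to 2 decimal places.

Log law: V(z) ∝ ln(z/z₀), so V₂/V₁ = ln(z₂/z₀) / ln(z₁/z₀).
ln(180.0/0.00233) = 11.2548, ln(7.06/0.00233) = 8.0163
V₂ = 26.4 × 11.2548/8.0163 = 26.4 × 1.4040 = 37.0653 mph

37.07 mph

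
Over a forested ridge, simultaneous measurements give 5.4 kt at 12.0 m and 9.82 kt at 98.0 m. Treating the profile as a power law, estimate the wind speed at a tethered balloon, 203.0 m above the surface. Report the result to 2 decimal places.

12.08 kt

First find α: α = ln(V₂/V₁)/ln(z₂/z₁) = ln(9.82/5.4)/ln(98.0/12.0) = 0.59802/2.10006 = 0.2848
Extrapolate from 98.0 m to 203.0 m: V₃ = 9.82 × (203.0/98.0)^0.2848 = 9.82 × 1.2304 = 12.0830 kt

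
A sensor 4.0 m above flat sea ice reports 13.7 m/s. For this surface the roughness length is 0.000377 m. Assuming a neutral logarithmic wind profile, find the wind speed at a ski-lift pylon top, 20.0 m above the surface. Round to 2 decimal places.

16.08 m/s

Log law: V(z) ∝ ln(z/z₀), so V₂/V₁ = ln(z₂/z₀) / ln(z₁/z₀).
ln(20.0/0.000377) = 10.8790, ln(4.0/0.000377) = 9.2696
V₂ = 13.7 × 10.8790/9.2696 = 13.7 × 1.1736 = 16.0787 m/s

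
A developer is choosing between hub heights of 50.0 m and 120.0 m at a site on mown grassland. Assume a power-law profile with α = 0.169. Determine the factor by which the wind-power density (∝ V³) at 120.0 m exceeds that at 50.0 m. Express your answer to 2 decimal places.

1.56

Speed ratio: V_B/V_A = (z_B/z_A)^α = (120.0/50.0)^0.169 = (2.4000)^0.169 = 1.15946
Power-density ratio: P_B/P_A = (V_B/V_A)³ = (1.15946)³ = 1.55872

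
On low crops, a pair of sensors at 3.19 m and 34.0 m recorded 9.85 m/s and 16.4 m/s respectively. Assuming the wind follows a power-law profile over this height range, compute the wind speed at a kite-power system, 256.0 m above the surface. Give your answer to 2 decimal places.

25.34 m/s

First find α: α = ln(V₂/V₁)/ln(z₂/z₁) = ln(16.4/9.85)/ln(34.0/3.19) = 0.50981/2.36634 = 0.2154
Extrapolate from 34.0 m to 256.0 m: V₃ = 16.4 × (256.0/34.0)^0.2154 = 16.4 × 1.5449 = 25.3358 m/s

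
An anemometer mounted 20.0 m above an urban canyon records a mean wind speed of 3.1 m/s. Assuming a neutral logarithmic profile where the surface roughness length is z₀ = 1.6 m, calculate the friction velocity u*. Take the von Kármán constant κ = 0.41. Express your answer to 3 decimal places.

u* ≈ 0.503 m/s

Log law: V(z) = (u*/κ) · ln(z/z₀) ⇒ u* = κ · V / ln(z/z₀)
u* = 0.41 × 3.1 / ln(20.0/1.6) = 0.41 × 3.1 / 2.5257
   = 1.2710 / 2.5257 = 0.5032 m/s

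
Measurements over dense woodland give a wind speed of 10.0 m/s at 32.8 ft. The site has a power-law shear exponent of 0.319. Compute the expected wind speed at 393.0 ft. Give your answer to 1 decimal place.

Power-law profile: V₂ = V₁ · (z₂/z₁)^α
V₂ = 10.0 × (393.0/32.8)^0.319 = 10.0 × (11.9817)^0.319
    = 10.0 × 2.2082 = 22.0825 m/s

22.1 m/s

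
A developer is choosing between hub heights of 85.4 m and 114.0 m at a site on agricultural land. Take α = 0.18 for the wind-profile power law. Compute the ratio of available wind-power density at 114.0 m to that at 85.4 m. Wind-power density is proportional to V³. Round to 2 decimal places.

1.17

Speed ratio: V_B/V_A = (z_B/z_A)^α = (114.0/85.4)^0.18 = (1.3349)^0.18 = 1.05337
Power-density ratio: P_B/P_A = (V_B/V_A)³ = (1.05337)³ = 1.16880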